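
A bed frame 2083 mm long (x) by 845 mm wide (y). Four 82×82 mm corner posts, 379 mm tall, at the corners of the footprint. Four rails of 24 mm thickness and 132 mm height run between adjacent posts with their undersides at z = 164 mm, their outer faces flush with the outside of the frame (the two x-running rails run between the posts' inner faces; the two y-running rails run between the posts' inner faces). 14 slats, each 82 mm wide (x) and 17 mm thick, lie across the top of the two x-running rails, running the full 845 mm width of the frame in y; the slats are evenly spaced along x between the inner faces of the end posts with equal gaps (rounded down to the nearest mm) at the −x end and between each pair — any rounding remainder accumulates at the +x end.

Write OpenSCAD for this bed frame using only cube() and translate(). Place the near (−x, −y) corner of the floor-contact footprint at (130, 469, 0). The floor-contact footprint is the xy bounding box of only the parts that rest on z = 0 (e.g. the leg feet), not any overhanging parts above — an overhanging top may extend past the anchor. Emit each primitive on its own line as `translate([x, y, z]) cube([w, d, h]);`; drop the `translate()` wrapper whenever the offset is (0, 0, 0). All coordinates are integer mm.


translate([130, 469, 0]) cube([82, 82, 379]);
translate([130, 1232, 0]) cube([82, 82, 379]);
translate([2131, 469, 0]) cube([82, 82, 379]);
translate([2131, 1232, 0]) cube([82, 82, 379]);
translate([212, 469, 164]) cube([1919, 24, 132]);
translate([212, 1290, 164]) cube([1919, 24, 132]);
translate([130, 551, 164]) cube([24, 681, 132]);
translate([2189, 551, 164]) cube([24, 681, 132]);
translate([263, 469, 296]) cube([82, 845, 17]);
translate([396, 469, 296]) cube([82, 845, 17]);
translate([529, 469, 296]) cube([82, 845, 17]);
translate([662, 469, 296]) cube([82, 845, 17]);
translate([795, 469, 296]) cube([82, 845, 17]);
translate([928, 469, 296]) cube([82, 845, 17]);
translate([1061, 469, 296]) cube([82, 845, 17]);
translate([1194, 469, 296]) cube([82, 845, 17]);
translate([1327, 469, 296]) cube([82, 845, 17]);
translate([1460, 469, 296]) cube([82, 845, 17]);
translate([1593, 469, 296]) cube([82, 845, 17]);
translate([1726, 469, 296]) cube([82, 845, 17]);
translate([1859, 469, 296]) cube([82, 845, 17]);
translate([1992, 469, 296]) cube([82, 845, 17]);


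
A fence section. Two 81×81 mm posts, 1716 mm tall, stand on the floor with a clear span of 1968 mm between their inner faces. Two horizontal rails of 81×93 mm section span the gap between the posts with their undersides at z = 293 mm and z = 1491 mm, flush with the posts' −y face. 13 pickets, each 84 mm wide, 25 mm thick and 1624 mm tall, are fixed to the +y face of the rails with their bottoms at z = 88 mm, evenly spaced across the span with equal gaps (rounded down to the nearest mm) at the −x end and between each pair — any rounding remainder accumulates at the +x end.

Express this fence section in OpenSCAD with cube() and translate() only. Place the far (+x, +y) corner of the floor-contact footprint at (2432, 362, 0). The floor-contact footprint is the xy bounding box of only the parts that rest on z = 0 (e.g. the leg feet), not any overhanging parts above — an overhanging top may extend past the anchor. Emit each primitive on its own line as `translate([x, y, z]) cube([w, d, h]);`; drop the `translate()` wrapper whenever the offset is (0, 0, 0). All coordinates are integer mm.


translate([302, 281, 0]) cube([81, 81, 1716]);
translate([2351, 281, 0]) cube([81, 81, 1716]);
translate([383, 281, 293]) cube([1968, 81, 93]);
translate([383, 281, 1491]) cube([1968, 81, 93]);
translate([445, 362, 88]) cube([84, 25, 1624]);
translate([591, 362, 88]) cube([84, 25, 1624]);
translate([737, 362, 88]) cube([84, 25, 1624]);
translate([883, 362, 88]) cube([84, 25, 1624]);
translate([1029, 362, 88]) cube([84, 25, 1624]);
translate([1175, 362, 88]) cube([84, 25, 1624]);
translate([1321, 362, 88]) cube([84, 25, 1624]);
translate([1467, 362, 88]) cube([84, 25, 1624]);
translate([1613, 362, 88]) cube([84, 25, 1624]);
translate([1759, 362, 88]) cube([84, 25, 1624]);
translate([1905, 362, 88]) cube([84, 25, 1624]);
translate([2051, 362, 88]) cube([84, 25, 1624]);
translate([2197, 362, 88]) cube([84, 25, 1624]);


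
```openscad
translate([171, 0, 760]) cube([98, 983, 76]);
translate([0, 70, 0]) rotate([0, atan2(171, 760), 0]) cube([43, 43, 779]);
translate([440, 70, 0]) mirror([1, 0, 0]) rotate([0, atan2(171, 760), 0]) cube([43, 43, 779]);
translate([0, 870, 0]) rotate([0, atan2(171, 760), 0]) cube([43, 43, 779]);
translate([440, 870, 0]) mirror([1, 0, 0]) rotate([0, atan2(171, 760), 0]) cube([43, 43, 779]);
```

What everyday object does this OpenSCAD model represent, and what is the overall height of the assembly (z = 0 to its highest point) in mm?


A sawhorse. The overall height is 836 mm.

A beam across two mirrored pairs of raked legs — a sawhorse. The beam's underside is at z = 760 (matching the legs' vertical rise in atan2(171, 760)) and the beam is 76 mm tall, so its top is at 760 + 76 = 836 mm. The raked legs top out at the beam's underside, so that is the highest point.


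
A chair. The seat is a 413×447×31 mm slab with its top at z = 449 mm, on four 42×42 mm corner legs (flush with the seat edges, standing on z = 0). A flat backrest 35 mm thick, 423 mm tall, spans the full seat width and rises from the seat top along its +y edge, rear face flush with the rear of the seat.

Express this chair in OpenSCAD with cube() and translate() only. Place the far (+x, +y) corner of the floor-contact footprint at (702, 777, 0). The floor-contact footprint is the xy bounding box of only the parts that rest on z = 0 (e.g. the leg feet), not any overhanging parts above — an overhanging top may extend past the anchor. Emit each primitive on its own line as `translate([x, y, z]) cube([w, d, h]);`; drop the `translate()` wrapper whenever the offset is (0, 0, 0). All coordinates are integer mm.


translate([289, 330, 418]) cube([413, 447, 31]);
translate([289, 330, 0]) cube([42, 42, 418]);
translate([660, 330, 0]) cube([42, 42, 418]);
translate([289, 735, 0]) cube([42, 42, 418]);
translate([660, 735, 0]) cube([42, 42, 418]);
translate([289, 742, 449]) cube([413, 35, 423]);


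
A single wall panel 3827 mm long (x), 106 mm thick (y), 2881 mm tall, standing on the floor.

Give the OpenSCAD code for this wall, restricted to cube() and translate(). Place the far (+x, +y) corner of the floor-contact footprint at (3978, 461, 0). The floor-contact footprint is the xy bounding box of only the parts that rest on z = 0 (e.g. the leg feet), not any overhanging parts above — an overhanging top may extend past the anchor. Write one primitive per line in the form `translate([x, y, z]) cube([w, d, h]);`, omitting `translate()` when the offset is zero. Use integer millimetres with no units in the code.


translate([151, 355, 0]) cube([3827, 106, 2881]);


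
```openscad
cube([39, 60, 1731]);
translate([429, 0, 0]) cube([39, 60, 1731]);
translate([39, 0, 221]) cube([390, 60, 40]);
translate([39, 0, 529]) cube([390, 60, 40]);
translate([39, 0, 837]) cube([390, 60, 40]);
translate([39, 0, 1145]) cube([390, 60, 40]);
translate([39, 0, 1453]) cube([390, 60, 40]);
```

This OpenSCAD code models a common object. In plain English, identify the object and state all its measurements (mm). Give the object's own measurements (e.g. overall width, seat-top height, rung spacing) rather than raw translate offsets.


A straight ladder. Two 39×60 mm vertical rails, 1731 mm tall, stand 468 mm apart (outside-to-outside) with their front faces coplanar on the −y side. 5 rungs, each 60 mm deep and 40 mm tall, span between the inner faces of the rails, front faces flush with the rails. The lowest rung's underside is at z = 221 mm and rungs are spaced 308 mm apart (underside to underside).


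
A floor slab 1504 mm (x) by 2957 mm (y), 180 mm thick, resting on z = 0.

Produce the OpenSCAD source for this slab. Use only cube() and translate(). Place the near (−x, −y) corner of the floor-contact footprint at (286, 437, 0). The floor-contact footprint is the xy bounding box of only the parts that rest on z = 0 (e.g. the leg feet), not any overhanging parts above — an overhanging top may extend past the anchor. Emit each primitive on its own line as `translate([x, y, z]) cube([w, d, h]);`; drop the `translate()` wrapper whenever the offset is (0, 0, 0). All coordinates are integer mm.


translate([286, 437, 0]) cube([1504, 2957, 180]);


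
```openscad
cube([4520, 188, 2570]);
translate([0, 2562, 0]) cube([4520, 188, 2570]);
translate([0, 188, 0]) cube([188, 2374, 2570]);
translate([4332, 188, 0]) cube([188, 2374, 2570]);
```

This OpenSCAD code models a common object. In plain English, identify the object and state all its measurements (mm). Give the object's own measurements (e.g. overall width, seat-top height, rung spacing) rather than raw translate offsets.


The wall frame of a small rectangular building: four walls, each 2570 mm tall and 188 mm thick, enclosing a footprint 4520 mm (x) by 2750 mm (y) outside-to-outside, with no floor or roof. The front and back walls (the −y and +y sides) span the full width; the two side walls fit between them.


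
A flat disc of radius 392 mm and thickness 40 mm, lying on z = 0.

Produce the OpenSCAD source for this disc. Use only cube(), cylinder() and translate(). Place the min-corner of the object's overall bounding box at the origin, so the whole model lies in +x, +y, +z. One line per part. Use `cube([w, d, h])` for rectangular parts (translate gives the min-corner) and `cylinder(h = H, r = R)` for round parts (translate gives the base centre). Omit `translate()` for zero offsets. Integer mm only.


translate([392, 392, 0]) cylinder(h = 40, r = 392);


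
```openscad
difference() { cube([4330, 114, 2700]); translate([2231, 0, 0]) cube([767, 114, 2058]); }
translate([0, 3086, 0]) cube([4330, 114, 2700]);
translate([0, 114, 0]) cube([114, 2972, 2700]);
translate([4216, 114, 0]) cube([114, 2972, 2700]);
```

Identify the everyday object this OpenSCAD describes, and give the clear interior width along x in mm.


A single room. The interior width is 4102 mm.

Four walls enclosing a rectangle with a door in the front wall — a room. Outside width 4330 minus two 114 mm walls gives 4102 mm.


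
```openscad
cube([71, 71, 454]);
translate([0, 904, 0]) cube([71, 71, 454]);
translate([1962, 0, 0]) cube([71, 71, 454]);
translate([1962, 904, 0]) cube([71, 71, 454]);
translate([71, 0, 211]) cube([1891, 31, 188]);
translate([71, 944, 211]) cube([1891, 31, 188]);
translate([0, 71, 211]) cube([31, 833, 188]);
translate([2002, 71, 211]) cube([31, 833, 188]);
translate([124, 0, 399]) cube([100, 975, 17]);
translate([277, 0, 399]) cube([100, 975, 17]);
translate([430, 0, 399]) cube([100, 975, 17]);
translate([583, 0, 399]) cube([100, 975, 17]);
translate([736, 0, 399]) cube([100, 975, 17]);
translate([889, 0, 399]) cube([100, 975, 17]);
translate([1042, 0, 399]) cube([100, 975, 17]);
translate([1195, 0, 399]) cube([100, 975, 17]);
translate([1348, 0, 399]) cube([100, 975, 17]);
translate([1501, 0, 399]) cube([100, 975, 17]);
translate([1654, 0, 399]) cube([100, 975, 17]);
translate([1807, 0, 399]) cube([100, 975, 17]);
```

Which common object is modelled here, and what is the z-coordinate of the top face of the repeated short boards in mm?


A bed frame. The slat-top height is 416 mm.

Four posts, four rails, and a row of slats — a bed frame. Slats sit on the rails at z = 211 + 188 = 399; with slat thickness 17, the top is 416 mm.


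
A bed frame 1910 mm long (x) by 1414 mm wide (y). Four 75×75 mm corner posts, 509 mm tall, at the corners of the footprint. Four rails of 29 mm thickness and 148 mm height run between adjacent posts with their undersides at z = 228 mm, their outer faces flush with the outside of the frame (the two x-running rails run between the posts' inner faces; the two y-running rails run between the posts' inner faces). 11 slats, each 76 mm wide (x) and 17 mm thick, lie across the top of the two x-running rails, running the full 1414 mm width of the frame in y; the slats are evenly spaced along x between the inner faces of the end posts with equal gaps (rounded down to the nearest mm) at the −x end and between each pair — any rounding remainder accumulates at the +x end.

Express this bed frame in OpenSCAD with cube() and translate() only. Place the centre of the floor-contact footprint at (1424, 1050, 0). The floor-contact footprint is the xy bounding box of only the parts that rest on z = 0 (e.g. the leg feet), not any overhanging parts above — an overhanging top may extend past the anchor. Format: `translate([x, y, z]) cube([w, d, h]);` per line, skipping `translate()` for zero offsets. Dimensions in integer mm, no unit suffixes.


// slat z = rail_z + rail_h = 228 + 148 = 376
// slat gap = ⌊(1760 − 11·76) / 12⌋ = 77
translate([469, 343, 0]) cube([75, 75, 509]);
translate([469, 1682, 0]) cube([75, 75, 509]);
translate([2304, 343, 0]) cube([75, 75, 509]);
translate([2304, 1682, 0]) cube([75, 75, 509]);
translate([544, 343, 228]) cube([1760, 29, 148]);
translate([544, 1728, 228]) cube([1760, 29, 148]);
translate([469, 418, 228]) cube([29, 1264, 148]);
translate([2350, 418, 228]) cube([29, 1264, 148]);
translate([621, 343, 376]) cube([76, 1414, 17]);
translate([774, 343, 376]) cube([76, 1414, 17]);
translate([927, 343, 376]) cube([76, 1414, 17]);
translate([1080, 343, 376]) cube([76, 1414, 17]);
translate([1233, 343, 376]) cube([76, 1414, 17]);
translate([1386, 343, 376]) cube([76, 1414, 17]);
translate([1539, 343, 376]) cube([76, 1414, 17]);
translate([1692, 343, 376]) cube([76, 1414, 17]);
translate([1845, 343, 376]) cube([76, 1414, 17]);
translate([1998, 343, 376]) cube([76, 1414, 17]);
translate([2151, 343, 376]) cube([76, 1414, 17]);


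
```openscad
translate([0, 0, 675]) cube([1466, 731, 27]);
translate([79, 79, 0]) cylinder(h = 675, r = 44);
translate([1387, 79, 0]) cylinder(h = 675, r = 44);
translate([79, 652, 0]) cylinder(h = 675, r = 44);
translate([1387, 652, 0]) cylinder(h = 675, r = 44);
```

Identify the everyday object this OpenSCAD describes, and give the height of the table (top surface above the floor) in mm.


A table. The table height is 702 mm.

A 1466×731×27 slab sits at z = 675 on four Ø88 mm round legs — a table. The top surface is at 675 + 27 = 702 mm.


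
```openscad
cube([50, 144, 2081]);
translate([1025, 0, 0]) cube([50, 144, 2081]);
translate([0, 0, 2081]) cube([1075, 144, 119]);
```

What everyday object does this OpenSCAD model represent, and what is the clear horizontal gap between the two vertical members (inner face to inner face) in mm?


A door frame. The clear opening width is 975 mm.

Two 2081 mm tall posts with a header on top — a door frame. The left jamb is 50 mm wide at x = 0; the right jamb starts at x = 1025. The clear opening is 1025 − 50 = 975 mm.


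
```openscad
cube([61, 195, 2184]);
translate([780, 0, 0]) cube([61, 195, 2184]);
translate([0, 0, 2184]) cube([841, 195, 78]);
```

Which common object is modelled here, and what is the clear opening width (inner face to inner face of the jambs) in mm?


A door frame. The clear opening width is 719 mm.

Two 2184 mm tall posts with a header on top — a door frame. The left jamb is 61 mm wide at x = 0; the right jamb starts at x = 780. The clear opening is 780 − 61 = 719 mm.


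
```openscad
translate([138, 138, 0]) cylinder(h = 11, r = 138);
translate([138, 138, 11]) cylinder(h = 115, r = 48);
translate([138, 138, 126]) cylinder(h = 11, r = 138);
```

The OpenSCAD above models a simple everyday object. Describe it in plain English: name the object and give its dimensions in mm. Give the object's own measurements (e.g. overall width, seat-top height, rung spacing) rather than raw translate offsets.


A spool: two coaxial disc flanges of radius 138 mm and thickness 11 mm, joined by a core cylinder of radius 48 mm and height 115 mm. The lower flange rests on z = 0 and the three cylinders share a vertical axis.


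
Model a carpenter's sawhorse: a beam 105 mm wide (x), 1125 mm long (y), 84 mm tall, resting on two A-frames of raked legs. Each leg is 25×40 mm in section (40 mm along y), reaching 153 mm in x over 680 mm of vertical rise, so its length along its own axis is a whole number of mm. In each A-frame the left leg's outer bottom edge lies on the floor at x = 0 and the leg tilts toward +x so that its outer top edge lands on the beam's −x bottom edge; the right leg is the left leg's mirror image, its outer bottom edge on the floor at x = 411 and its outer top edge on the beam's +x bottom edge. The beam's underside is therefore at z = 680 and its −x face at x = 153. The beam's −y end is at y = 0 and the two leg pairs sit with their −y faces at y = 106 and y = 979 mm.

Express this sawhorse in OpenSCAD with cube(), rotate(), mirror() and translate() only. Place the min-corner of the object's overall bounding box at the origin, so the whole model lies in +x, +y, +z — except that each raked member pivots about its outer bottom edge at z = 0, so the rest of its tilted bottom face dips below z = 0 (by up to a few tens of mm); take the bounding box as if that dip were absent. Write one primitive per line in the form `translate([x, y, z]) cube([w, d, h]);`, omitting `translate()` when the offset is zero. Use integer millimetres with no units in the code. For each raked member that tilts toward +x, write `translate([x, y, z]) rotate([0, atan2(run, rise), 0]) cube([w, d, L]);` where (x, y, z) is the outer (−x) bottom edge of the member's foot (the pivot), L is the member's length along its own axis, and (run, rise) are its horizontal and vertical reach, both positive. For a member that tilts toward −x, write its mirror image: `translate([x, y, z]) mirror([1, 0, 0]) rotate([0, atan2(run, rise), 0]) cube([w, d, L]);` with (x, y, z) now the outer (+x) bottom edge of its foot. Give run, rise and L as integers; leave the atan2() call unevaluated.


translate([153, 0, 680]) cube([105, 1125, 84]);
translate([0, 106, 0]) rotate([0, atan2(153, 680), 0]) cube([25, 40, 697]);
translate([411, 106, 0]) mirror([1, 0, 0]) rotate([0, atan2(153, 680), 0]) cube([25, 40, 697]);
translate([0, 979, 0]) rotate([0, atan2(153, 680), 0]) cube([25, 40, 697]);
translate([411, 979, 0]) mirror([1, 0, 0]) rotate([0, atan2(153, 680), 0]) cube([25, 40, 697]);


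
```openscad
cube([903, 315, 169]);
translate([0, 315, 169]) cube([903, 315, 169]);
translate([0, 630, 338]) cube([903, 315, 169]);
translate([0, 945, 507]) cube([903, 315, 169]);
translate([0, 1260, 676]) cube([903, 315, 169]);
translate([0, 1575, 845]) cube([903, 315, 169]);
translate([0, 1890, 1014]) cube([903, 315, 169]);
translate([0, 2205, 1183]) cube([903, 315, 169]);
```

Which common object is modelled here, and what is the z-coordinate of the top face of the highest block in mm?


A staircase. The total rise is 1352 mm.

8 identical blocks, each offset up and back from the previous — a staircase. Each step is 169 mm tall and there are 8 of them, so the total rise is 8 × 169 = 1352 mm.


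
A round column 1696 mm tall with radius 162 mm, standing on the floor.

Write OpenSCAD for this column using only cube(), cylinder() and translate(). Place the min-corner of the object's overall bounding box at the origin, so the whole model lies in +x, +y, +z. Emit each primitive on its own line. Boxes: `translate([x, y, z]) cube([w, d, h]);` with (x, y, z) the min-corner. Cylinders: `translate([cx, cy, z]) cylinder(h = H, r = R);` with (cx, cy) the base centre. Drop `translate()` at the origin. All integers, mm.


translate([162, 162, 0]) cylinder(h = 1696, r = 162);


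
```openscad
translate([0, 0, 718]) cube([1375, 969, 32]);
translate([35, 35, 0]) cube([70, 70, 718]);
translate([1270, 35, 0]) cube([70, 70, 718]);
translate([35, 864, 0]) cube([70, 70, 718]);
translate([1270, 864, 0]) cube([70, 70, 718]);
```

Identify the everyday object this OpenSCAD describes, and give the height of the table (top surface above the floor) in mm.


A table. The table height is 750 mm.

A 1375×969×32 slab sits at z = 718 on four 70 mm square posts — a table. The top surface is at 718 + 32 = 750 mm.


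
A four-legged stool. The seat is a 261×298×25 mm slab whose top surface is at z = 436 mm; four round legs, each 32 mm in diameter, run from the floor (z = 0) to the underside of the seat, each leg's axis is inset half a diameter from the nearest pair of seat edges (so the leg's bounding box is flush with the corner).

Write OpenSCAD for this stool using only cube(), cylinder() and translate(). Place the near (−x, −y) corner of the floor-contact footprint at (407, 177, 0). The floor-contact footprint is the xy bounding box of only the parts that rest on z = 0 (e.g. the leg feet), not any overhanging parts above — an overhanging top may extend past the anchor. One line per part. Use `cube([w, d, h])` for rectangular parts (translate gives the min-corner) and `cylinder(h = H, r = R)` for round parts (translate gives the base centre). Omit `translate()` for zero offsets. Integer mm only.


// leg_h = 436 - 25 = 411
translate([407, 177, 411]) cube([261, 298, 25]);
translate([423, 193, 0]) cylinder(h = 411, r = 16);
translate([652, 193, 0]) cylinder(h = 411, r = 16);
translate([423, 459, 0]) cylinder(h = 411, r = 16);
translate([652, 459, 0]) cylinder(h = 411, r = 16);


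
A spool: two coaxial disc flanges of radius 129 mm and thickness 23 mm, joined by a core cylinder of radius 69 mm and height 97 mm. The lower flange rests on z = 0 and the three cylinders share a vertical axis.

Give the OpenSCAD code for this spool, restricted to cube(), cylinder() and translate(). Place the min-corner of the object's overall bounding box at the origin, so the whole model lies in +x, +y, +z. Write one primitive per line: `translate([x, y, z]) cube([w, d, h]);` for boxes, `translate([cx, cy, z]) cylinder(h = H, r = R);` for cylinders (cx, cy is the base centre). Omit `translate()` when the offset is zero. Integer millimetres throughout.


translate([129, 129, 0]) cylinder(h = 23, r = 129);
translate([129, 129, 23]) cylinder(h = 97, r = 69);
translate([129, 129, 120]) cylinder(h = 23, r = 129);


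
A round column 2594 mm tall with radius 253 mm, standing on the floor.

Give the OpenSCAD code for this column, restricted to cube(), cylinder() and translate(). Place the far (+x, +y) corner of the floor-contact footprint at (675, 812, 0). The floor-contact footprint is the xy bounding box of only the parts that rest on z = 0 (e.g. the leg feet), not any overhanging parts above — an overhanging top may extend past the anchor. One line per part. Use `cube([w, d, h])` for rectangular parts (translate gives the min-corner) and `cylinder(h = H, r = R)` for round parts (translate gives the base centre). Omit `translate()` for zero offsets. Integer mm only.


translate([422, 559, 0]) cylinder(h = 2594, r = 253);


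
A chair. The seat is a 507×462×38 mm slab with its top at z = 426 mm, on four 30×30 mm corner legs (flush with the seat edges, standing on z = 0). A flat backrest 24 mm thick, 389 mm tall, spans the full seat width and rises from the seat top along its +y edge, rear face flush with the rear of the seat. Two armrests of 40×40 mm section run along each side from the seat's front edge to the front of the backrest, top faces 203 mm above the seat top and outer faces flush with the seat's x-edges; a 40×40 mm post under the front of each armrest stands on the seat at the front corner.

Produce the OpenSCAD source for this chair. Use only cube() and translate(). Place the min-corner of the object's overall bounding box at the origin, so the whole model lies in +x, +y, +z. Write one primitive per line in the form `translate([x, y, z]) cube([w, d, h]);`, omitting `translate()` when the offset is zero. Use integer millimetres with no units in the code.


translate([0, 0, 388]) cube([507, 462, 38]);
cube([30, 30, 388]);
translate([477, 0, 0]) cube([30, 30, 388]);
translate([0, 432, 0]) cube([30, 30, 388]);
translate([477, 432, 0]) cube([30, 30, 388]);
translate([0, 438, 426]) cube([507, 24, 389]);
translate([0, 0, 589]) cube([40, 438, 40]);
translate([467, 0, 589]) cube([40, 438, 40]);
translate([0, 0, 426]) cube([40, 40, 163]);
translate([467, 0, 426]) cube([40, 40, 163]);


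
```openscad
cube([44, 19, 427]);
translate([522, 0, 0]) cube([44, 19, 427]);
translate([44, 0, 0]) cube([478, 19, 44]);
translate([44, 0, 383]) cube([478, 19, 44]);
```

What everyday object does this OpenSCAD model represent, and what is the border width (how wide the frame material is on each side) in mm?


A picture frame. The border width is 44 mm.

Four thin pieces enclosing a rectangular opening — a picture frame. The two full-height stiles are 427 mm tall; the top rail sits at z = 383 and is 44 mm tall, so the border above the opening is 427 − 383 = 44 mm, matching the stile x-width.


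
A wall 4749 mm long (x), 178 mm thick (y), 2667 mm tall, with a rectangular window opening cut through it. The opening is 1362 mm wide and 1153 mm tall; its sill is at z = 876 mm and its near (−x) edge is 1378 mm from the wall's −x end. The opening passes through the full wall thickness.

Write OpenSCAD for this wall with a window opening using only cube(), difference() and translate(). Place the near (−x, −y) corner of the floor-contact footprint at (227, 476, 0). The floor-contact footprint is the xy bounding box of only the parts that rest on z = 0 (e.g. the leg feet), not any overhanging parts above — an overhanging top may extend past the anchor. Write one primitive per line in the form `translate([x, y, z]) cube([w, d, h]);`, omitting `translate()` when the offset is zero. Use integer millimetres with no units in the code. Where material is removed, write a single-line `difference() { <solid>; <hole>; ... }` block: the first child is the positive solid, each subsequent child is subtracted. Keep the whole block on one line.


difference() { translate([227, 476, 0]) cube([4749, 178, 2667]); translate([1605, 476, 876]) cube([1362, 178, 1153]); }


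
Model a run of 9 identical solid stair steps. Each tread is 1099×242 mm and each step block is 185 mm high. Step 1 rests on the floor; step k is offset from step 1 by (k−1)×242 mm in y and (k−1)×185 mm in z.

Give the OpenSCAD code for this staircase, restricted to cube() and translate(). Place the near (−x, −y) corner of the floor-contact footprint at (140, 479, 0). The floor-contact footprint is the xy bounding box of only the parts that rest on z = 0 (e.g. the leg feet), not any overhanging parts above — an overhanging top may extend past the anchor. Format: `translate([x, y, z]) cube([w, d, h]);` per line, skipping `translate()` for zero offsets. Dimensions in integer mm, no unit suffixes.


translate([140, 479, 0]) cube([1099, 242, 185]);
translate([140, 721, 185]) cube([1099, 242, 185]);
translate([140, 963, 370]) cube([1099, 242, 185]);
translate([140, 1205, 555]) cube([1099, 242, 185]);
translate([140, 1447, 740]) cube([1099, 242, 185]);
translate([140, 1689, 925]) cube([1099, 242, 185]);
translate([140, 1931, 1110]) cube([1099, 242, 185]);
translate([140, 2173, 1295]) cube([1099, 242, 185]);
translate([140, 2415, 1480]) cube([1099, 242, 185]);


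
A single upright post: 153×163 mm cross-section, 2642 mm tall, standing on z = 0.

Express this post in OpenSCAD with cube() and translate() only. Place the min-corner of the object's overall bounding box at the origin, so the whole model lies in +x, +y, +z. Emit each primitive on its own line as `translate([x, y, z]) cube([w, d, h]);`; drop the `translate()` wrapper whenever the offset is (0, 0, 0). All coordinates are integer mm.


cube([153, 163, 2642]);


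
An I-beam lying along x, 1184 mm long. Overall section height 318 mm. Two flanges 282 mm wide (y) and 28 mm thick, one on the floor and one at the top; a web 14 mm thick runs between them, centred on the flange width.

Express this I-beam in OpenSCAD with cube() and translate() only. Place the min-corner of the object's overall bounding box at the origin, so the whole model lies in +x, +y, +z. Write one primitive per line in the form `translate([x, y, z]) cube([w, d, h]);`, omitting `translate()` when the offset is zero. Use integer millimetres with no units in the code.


cube([1184, 282, 28]);
translate([0, 134, 28]) cube([1184, 14, 262]);
translate([0, 0, 290]) cube([1184, 282, 28]);


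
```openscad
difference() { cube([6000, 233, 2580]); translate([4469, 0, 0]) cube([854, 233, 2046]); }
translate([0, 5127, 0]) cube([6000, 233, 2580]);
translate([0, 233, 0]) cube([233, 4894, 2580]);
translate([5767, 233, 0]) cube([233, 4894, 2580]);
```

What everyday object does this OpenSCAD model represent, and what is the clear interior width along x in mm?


A single room. The interior width is 5534 mm.

Four walls enclosing a rectangle with a door in the front wall — a room. Outside width 6000 minus two 233 mm walls gives 5534 mm.


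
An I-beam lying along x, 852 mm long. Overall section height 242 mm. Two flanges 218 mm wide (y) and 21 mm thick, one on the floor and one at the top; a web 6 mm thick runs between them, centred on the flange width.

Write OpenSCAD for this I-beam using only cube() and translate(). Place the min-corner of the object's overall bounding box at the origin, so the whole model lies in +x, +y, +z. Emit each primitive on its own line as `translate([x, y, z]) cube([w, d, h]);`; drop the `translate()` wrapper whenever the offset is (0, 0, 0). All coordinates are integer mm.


cube([852, 218, 21]);
translate([0, 106, 21]) cube([852, 6, 200]);
translate([0, 0, 221]) cube([852, 218, 21]);


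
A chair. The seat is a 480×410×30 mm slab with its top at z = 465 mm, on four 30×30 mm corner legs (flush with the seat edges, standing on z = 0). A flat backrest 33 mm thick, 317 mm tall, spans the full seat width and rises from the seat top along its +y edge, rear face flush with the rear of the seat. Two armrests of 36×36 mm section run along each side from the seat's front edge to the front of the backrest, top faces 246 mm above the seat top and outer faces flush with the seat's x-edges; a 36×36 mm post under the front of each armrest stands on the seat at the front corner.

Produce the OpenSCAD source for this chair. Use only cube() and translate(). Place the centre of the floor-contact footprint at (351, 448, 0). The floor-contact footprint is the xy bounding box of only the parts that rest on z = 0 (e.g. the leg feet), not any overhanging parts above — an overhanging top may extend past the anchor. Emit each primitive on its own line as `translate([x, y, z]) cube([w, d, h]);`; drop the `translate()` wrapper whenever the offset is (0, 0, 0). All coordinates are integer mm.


translate([111, 243, 435]) cube([480, 410, 30]);
translate([111, 243, 0]) cube([30, 30, 435]);
translate([561, 243, 0]) cube([30, 30, 435]);
translate([111, 623, 0]) cube([30, 30, 435]);
translate([561, 623, 0]) cube([30, 30, 435]);
translate([111, 620, 465]) cube([480, 33, 317]);
translate([111, 243, 675]) cube([36, 377, 36]);
translate([555, 243, 675]) cube([36, 377, 36]);
translate([111, 243, 465]) cube([36, 36, 210]);
translate([555, 243, 465]) cube([36, 36, 210]);


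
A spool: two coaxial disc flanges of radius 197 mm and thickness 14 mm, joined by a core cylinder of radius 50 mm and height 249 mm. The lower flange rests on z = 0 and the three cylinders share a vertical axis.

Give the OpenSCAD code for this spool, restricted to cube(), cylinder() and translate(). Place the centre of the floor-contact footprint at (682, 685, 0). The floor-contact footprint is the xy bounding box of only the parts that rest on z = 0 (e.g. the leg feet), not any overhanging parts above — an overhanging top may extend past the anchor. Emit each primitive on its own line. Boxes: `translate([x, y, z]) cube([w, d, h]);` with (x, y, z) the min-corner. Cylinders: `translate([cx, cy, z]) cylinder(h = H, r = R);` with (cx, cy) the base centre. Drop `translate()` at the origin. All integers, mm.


translate([682, 685, 0]) cylinder(h = 14, r = 197);
translate([682, 685, 14]) cylinder(h = 249, r = 50);
translate([682, 685, 263]) cylinder(h = 14, r = 197);


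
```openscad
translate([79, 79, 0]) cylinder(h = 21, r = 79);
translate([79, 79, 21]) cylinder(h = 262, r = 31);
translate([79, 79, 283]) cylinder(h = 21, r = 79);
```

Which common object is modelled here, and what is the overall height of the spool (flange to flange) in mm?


A spool. The overall height is 304 mm.

Three coaxial cylinders, large–small–large — a spool. Two 21 mm flanges and a 262 mm core give 21 + 262 + 21 = 304 mm.


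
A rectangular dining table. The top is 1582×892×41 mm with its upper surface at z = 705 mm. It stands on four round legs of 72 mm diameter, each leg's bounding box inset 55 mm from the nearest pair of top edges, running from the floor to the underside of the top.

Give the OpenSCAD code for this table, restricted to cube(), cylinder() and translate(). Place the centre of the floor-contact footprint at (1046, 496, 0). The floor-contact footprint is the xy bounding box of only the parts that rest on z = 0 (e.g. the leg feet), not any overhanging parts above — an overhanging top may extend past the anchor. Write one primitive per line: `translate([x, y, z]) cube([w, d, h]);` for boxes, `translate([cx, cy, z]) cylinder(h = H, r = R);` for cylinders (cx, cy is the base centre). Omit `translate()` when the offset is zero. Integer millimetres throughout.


translate([255, 50, 664]) cube([1582, 892, 41]);
translate([346, 141, 0]) cylinder(h = 664, r = 36);
translate([1746, 141, 0]) cylinder(h = 664, r = 36);
translate([346, 851, 0]) cylinder(h = 664, r = 36);
translate([1746, 851, 0]) cylinder(h = 664, r = 36);


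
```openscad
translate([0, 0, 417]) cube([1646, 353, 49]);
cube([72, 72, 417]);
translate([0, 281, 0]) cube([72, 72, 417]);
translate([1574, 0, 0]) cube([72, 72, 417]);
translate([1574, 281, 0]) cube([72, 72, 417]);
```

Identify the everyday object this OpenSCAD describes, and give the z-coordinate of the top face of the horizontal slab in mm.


A bench. The seat-top height is 466 mm.

A long slab on four corner posts — a bench. The slab sits at z = 417 with thickness 49, so the top is 417 + 49 = 466 mm.


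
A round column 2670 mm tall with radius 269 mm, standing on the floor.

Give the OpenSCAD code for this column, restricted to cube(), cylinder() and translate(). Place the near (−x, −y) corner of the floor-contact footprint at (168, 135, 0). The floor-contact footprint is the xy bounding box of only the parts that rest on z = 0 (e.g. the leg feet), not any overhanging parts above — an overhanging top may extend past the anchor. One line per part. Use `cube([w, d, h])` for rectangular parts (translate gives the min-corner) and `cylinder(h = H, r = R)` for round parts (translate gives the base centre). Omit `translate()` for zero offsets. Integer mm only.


translate([437, 404, 0]) cylinder(h = 2670, r = 269);


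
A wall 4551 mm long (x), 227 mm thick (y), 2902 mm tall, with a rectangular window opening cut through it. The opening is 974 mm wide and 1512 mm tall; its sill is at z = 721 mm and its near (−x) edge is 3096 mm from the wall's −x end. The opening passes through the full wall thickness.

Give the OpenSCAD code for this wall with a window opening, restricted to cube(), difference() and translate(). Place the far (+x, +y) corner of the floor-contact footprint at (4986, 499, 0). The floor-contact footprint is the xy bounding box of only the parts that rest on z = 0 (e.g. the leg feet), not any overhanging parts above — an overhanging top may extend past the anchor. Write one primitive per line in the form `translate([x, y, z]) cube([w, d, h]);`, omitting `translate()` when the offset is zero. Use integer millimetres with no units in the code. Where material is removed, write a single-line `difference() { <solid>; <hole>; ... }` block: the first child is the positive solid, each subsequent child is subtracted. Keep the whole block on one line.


difference() { translate([435, 272, 0]) cube([4551, 227, 2902]); translate([3531, 272, 721]) cube([974, 227, 1512]); }


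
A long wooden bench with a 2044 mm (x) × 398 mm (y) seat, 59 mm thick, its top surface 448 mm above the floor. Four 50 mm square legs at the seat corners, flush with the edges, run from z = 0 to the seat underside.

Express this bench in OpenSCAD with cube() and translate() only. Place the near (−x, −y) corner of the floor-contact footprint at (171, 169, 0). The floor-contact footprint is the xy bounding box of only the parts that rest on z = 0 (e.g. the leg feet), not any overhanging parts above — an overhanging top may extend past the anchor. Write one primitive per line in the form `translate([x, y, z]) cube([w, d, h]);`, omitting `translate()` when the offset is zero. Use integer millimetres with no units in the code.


translate([171, 169, 389]) cube([2044, 398, 59]);
translate([171, 169, 0]) cube([50, 50, 389]);
translate([171, 517, 0]) cube([50, 50, 389]);
translate([2165, 169, 0]) cube([50, 50, 389]);
translate([2165, 517, 0]) cube([50, 50, 389]);


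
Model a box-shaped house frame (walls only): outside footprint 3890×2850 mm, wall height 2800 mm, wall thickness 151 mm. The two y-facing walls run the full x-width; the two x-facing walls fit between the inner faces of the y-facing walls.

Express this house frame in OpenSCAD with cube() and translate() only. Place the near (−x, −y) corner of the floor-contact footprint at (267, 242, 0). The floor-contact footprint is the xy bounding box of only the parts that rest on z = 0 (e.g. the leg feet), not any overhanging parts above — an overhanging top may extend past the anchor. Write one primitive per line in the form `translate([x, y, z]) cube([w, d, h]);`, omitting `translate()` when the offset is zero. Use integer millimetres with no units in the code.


translate([267, 242, 0]) cube([3890, 151, 2800]);
translate([267, 2941, 0]) cube([3890, 151, 2800]);
translate([267, 393, 0]) cube([151, 2548, 2800]);
translate([4006, 393, 0]) cube([151, 2548, 2800]);


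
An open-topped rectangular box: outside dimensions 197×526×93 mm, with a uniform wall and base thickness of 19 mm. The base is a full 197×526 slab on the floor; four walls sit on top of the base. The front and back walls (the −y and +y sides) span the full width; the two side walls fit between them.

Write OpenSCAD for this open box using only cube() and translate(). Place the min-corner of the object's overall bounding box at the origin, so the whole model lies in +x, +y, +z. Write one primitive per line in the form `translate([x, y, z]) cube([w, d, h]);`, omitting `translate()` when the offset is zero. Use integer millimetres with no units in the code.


cube([197, 526, 19]);
translate([0, 0, 19]) cube([197, 19, 74]);
translate([0, 507, 19]) cube([197, 19, 74]);
translate([0, 19, 19]) cube([19, 488, 74]);
translate([178, 19, 19]) cube([19, 488, 74]);


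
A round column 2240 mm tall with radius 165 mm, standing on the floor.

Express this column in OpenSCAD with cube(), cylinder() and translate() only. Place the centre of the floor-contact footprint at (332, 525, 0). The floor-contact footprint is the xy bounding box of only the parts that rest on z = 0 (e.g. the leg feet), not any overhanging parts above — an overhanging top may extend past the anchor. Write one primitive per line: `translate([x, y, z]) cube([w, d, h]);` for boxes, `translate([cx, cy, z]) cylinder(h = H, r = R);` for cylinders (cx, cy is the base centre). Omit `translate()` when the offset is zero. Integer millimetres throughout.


translate([332, 525, 0]) cylinder(h = 2240, r = 165);


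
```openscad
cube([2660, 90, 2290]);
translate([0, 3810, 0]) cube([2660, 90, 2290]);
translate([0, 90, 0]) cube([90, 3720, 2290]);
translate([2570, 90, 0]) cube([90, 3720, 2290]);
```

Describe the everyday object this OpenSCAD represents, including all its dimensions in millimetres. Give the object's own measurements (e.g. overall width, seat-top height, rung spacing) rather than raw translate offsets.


The wall frame of a small rectangular building: four walls, each 2290 mm tall and 90 mm thick, enclosing a footprint 2660 mm (x) by 3900 mm (y) outside-to-outside, with no floor or roof. The front and back walls (the −y and +y sides) span the full width; the two side walls fit between them.
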